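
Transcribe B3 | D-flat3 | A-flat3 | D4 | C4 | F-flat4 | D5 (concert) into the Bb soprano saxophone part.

C#4 Eb3 Bb3 E4 D4 Gb4 E5

The Bb soprano saxophone sounds a major second below written, so the written part must be a major second above concert — transpose each note up.
B3 gives C#4
Db3 gives Eb3
Ab3 gives Bb3
D4 gives E4
C4 gives D4
Fb4 gives Gb4
D5 gives E5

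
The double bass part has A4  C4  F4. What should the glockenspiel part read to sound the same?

A1 C1 F1

First find concert pitch: the double bass sounds a perfect octave below written, so A4 C4 F4 sounds A3 C3 F3.
Then write for glockenspiel: it sounds a perfect fifteenth above written, so the part must be a perfect fifteenth below concert.
A3 → A1
C3 → C1
F3 → F1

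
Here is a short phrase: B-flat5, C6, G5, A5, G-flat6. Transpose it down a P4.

F5 G5 D5 E5 Db6

Bb5: a fourth down reaches F, and 5 semitones makes it F5.
C6: a fourth down reaches G, and 5 semitones makes it G5.
G5: a fourth down reaches D, and 5 semitones makes it D5.
A perfect fourth down from A5 gives E5.
A perfect fourth down from Gb6 gives Db6.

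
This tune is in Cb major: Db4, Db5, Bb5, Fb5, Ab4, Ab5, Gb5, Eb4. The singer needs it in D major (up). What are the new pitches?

E4 E5 C#6 G5 B4 B5 A5 F#4

Cb major to D major up is an augmented second, so every note moves up by that interval.
Db4 -> E4
Db5 -> E5
Bb5 -> C#6
Fb5 -> G5
Ab4 -> B4
Ab5 -> B5
Gb5 -> A5
Eb4 -> F#4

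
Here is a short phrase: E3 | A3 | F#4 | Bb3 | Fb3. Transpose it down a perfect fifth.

A2 D3 B3 Eb3 Bbb2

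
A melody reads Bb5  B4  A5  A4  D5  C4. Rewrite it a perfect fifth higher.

F6 F#5 E6 E5 A5 G4

Bb5 becomes F6
B4 becomes F#5
A5 becomes E6
A4 becomes E5
D5 becomes A5
C4 becomes G4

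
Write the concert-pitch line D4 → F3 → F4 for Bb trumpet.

E4 G3 G4

Written C4 sounds as Bb3 on the Bb trumpet, so concert pitches are written a major second up.
D4 to E4
F3 to G3
F4 to G4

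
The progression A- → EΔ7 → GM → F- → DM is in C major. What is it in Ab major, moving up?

C major up to Ab major is a minor sixth; each chord root moves by that interval while the quality stays the same.
A-: root A up a minor sixth → F, giving F-.
EΔ7: root E up a minor sixth → C, giving CΔ7.
GM: root G up a minor sixth → Eb, giving EbM.
F-: root F up a minor sixth → Db, giving Db-.
DM: root D up a minor sixth → Bb, giving BbM.

F- CΔ7 EbM Db- BbM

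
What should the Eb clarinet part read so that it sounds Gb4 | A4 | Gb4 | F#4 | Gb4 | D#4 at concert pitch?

Eb4 F#4 Eb4 D#4 Eb4 B#3

The Eb clarinet sounds a minor third above written, so the written part must be a minor third below concert — transpose each note down.
Gb4 becomes Eb4
A4 becomes F#4
Gb4 becomes Eb4
F#4 becomes D#4
Gb4 becomes Eb4
D#4 becomes B#3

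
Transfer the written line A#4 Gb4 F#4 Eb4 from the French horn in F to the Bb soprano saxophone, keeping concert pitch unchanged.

E#4 Db4 C#4 Bb3

First find concert pitch: the French horn in F sounds a perfect fifth below written, so A#4 Gb4 F#4 Eb4 sounds D#4 Cb4 B3 Ab3.
Then write for Bb soprano saxophone: it sounds a major second below written, so the part must be a major second above concert.
D#4 → E#4
Cb4 → Db4
B3 → C#4
Ab3 → Bb3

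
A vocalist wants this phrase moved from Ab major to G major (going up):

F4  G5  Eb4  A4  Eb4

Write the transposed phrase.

Ab major to G major up is a major seventh, so every note moves up by that interval.
F4 gives E5
G5 gives F#6
Eb4 gives D5
A4 gives G#5
Eb4 gives D5

E5 F#6 D5 G#5 D5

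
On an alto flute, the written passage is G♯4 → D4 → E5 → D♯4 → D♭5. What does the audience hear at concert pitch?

The alto flute sounds a perfect fourth below written, so transpose each written note down a perfect fourth.
G#4 becomes D#4
D4 becomes A3
E5 becomes B4
D#4 becomes A#3
Db5 becomes Ab4

D#4 A3 B4 A#3 Ab4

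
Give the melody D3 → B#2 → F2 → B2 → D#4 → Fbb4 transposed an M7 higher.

C#4 A##3 E3 A#3 C##5 Ebb5

D3 becomes C#4
B#2 becomes A##3
F2 becomes E3
B2 becomes A#3
D#4 becomes C##5
Fbb4 becomes Ebb5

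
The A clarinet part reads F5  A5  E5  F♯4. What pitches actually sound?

D5 F#5 C#5 D#4

Written C4 on the A clarinet sounds as A3, a minor third lower; apply that shift to every note.
F5 becomes D5
A5 becomes F#5
E5 becomes C#5
F#4 becomes D#4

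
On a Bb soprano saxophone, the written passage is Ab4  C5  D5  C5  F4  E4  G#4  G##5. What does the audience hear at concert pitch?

Gb4 Bb4 C5 Bb4 Eb4 D4 F#4 F##5

Written C4 on the Bb soprano saxophone sounds as Bb3, a major second lower; apply that shift to every note.
Ab4 → Gb4
C5 → Bb4
D5 → C5
C5 → Bb4
F4 → Eb4
E4 → D4
G#4 → F#4
G##5 → F##5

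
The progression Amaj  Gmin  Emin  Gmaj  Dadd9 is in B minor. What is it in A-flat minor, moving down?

Gbmaj Fbmin Dbmin Fbmaj Cbadd9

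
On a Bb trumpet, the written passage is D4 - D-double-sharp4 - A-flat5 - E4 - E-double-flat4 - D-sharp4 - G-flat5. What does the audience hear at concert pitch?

C4 C##4 Gb5 D4 Dbb4 C#4 Fb5

The Bb trumpet sounds a major second below written, so transpose each written note down a major second.
D4 to C4
D##4 to C##4
Ab5 to Gb5
E4 to D4
Ebb4 to Dbb4
D#4 to C#4
Gb5 to Fb5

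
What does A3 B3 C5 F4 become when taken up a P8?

A4 B4 C6 F5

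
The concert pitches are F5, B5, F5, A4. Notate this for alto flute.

Bb5 E6 Bb5 D5

Written C4 sounds as G3 on the alto flute, so concert pitches are written a perfect fourth up.
F5 → Bb5
B5 → E6
F5 → Bb5
A4 → D5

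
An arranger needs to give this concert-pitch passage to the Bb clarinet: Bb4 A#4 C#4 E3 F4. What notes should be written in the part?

Written C4 sounds as Bb3 on the Bb clarinet, so concert pitches are written a major second up.
Bb4 → C5
A#4 → B#4
C#4 → D#4
E3 → F#3
F4 → G4

C5 B#4 D#4 F#3 G4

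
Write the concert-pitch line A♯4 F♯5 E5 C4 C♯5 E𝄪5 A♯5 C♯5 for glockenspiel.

Written C4 sounds as C6 on the glockenspiel, so concert pitches are written a perfect fifteenth down.
A#4 gives A#2
F#5 gives F#3
E5 gives E3
C4 gives C2
C#5 gives C#3
E##5 gives E##3
A#5 gives A#3
C#5 gives C#3

A#2 F#3 E3 C2 C#3 E##3 A#3 C#3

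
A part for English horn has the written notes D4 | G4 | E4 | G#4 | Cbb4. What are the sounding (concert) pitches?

G3 C4 A3 C#4 Fbb3

The English horn sounds a perfect fifth below written, so transpose each written note down a perfect fifth.
D4 gives G3
G4 gives C4
E4 gives A3
G#4 gives C#4
Cbb4 gives Fbb3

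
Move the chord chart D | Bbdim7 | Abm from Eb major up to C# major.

B# G#dim7 F#m

Eb major up to C# major is an augmented sixth; each chord root moves by that interval while the quality stays the same.
D: root D up an augmented sixth → B#, giving B#.
Bbdim7: root Bb up an augmented sixth → G#, giving G#dim7.
Abm: root Ab up an augmented sixth → F#, giving F#m.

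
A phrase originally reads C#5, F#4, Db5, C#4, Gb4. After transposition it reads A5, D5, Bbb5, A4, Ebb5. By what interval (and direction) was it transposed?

up a minor sixth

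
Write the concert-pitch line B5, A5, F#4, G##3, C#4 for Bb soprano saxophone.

The Bb soprano saxophone sounds a major second below written, so the written part must be a major second above concert — transpose each note up.
B5 → C#6
A5 → B5
F#4 → G#4
G##3 → A##3
C#4 → D#4

C#6 B5 G#4 A##3 D#4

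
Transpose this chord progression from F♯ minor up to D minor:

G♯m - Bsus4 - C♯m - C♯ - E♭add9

Em Gsus4 Am A Cbadd9

F♯ minor up to D minor is a minor sixth; each chord root moves by that interval while the quality stays the same.
G♯m: root G♯ up a minor sixth → E, giving Em.
Bsus4: root B up a minor sixth → G, giving Gsus4.
C♯m: root C♯ up a minor sixth → A, giving Am.
C♯: root C♯ up a minor sixth → A, giving A.
E♭add9: root E♭ up a minor sixth → Cb, giving Cbadd9.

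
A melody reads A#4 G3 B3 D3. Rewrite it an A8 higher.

A#4 -> A##5
G3 -> G#4
B3 -> B#4
D3 -> D#4

A##5 G#4 B#4 D#4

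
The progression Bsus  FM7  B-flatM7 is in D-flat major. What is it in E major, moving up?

C##sus G#M7 C#M7

D-flat major up to E major is an augmented second; each chord root moves by that interval while the quality stays the same.
Bsus: root B up an augmented second → C##, giving C##sus.
FM7: root F up an augmented second → G#, giving G#M7.
B-flatM7: root B-flat up an augmented second → C#, giving C#M7.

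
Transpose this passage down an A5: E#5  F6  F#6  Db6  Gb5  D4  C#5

A4 Bbb5 Bb5 Gbb5 Cbb5 Gb3 F4

E#5 down an augmented fifth is A4.
F6 down an augmented fifth is Bbb5.
An augmented fifth down from F#6 gives Bb5.
An augmented fifth down from Db6 gives Gbb5.
Gb5 down an augmented fifth is Cbb5.
An augmented fifth down from D4 gives Gb3.
An augmented fifth down from C#5 gives F4.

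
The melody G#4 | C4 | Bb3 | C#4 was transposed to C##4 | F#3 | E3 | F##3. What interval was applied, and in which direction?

From G#4 to C##4 is 5 letter names — a fifth of some quality.
C##4 to G#4 is 6 semitones, which makes it a diminished fifth; the second version is lower, so the direction is down.
Checking another pair — C#4 → F##3 — gives the same interval.

down a diminished fifth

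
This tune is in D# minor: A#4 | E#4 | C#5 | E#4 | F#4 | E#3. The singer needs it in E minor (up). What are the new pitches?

From D# up to E is a minor second; apply that to each pitch.
A#4 becomes B4
E#4 becomes F#4
C#5 becomes D5
E#4 becomes F#4
F#4 becomes G4
E#3 becomes F#3

B4 F#4 D5 F#4 G4 F#3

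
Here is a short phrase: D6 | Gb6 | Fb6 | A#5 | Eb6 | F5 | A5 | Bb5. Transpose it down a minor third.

A minor third down from D6 gives B5.
Gb6 down a minor third is Eb6.
Fb6 down a minor third is Db6.
A#5 down a minor third is F##5.
Eb6: a third down reaches C, and 3 semitones makes it C6.
A minor third down from F5 gives D5.
A5: a third down reaches F, and 3 semitones makes it F#5.
Bb5 down a minor third is G5.

B5 Eb6 Db6 F##5 C6 D5 F#5 G5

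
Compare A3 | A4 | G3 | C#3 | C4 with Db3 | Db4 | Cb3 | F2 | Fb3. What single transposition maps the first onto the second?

Take the first pair: A3 → Db3. A to D spans 5 letter names, so the interval is some kind of fifth.
Db3 to A3 is 8 semitones, which makes it an augmented fifth; the second version is lower, so the direction is down.
Checking another pair — C4 → Fb3 — gives the same interval.

down an augmented fifth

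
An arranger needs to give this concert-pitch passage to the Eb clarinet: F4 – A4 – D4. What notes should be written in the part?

D4 F#4 B3

Written C4 sounds as Eb4 on the Eb clarinet, so concert pitches are written a minor third down.
F4 becomes D4
A4 becomes F#4
D4 becomes B3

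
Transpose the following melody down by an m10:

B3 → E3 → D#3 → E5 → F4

G#2 C#2 B#1 C#4 D3

B3 gives G#2
E3 gives C#2
D#3 gives B#1
E5 gives C#4
F4 gives D3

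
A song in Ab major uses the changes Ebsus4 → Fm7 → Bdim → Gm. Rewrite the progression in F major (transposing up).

Csus4 Dm7 G#dim Em

Ab major up to F major is a major sixth; each chord root moves by that interval while the quality stays the same.
Ebsus4: root Eb up a major sixth → C, giving Csus4.
Fm7: root F up a major sixth → D, giving Dm7.
Bdim: root B up a major sixth → G#, giving G#dim.
Gm: root G up a major sixth → E, giving Em.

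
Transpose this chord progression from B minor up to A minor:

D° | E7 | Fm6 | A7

C° D7 Ebm6 G7

B minor up to A minor is a minor seventh; each chord root moves by that interval while the quality stays the same.
D°: root D up a minor seventh → C, giving C°.
E7: root E up a minor seventh → D, giving D7.
Fm6: root F up a minor seventh → Eb, giving Ebm6.
A7: root A up a minor seventh → G, giving G7.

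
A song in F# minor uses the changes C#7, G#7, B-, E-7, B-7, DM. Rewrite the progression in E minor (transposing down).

B7 F#7 A- D-7 A-7 CM

F# minor down to E minor is a major second; each chord root moves by that interval while the quality stays the same.
C#7: root C# down a major second → B, giving B7.
G#7: root G# down a major second → F#, giving F#7.
B-: root B down a major second → A, giving A-.
E-7: root E down a major second → D, giving D-7.
B-7: root B down a major second → A, giving A-7.
DM: root D down a major second → C, giving CM.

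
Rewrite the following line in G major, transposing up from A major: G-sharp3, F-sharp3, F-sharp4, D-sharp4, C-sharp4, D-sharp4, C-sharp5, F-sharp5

F#4 E4 E5 C#5 B4 C#5 B5 E6

A major to G major up is a minor seventh, so every note moves up by that interval.
G#3 -> F#4
F#3 -> E4
F#4 -> E5
D#4 -> C#5
C#4 -> B4
D#4 -> C#5
C#5 -> B5
F#5 -> E6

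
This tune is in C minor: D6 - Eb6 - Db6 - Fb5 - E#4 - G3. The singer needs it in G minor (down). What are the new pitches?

From C down to G is a perfect fourth; apply that to each pitch.
D6 → A5
Eb6 → Bb5
Db6 → Ab5
Fb5 → Cb5
E#4 → B#3
G3 → D3

A5 Bb5 Ab5 Cb5 B#3 D3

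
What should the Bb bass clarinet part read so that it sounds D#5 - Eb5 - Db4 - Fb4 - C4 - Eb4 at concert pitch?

E#6 F6 Eb5 Gb5 D5 F5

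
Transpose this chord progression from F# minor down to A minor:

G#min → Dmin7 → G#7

F# minor down to A minor is a major sixth; each chord root moves by that interval while the quality stays the same.
G#min: root G# down a major sixth → B, giving Bmin.
Dmin7: root D down a major sixth → F, giving Fmin7.
G#7: root G# down a major sixth → B, giving B7.

Bmin Fmin7 B7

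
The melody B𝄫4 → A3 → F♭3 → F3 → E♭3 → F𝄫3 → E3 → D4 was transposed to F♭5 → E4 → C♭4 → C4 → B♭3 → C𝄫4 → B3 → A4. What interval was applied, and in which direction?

Take the first pair: Bbb4 → Fb5. B to F spans 5 letter names, so the interval is some kind of fifth.
Bbb4 to Fb5 is 7 semitones, which makes it a perfect fifth; the second version is higher, so the direction is up.
Checking another pair — D4 → A4 — gives the same interval.

up a perfect fifth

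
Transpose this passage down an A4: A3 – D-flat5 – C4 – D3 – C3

Eb3 Abb4 Gb3 Ab2 Gb2

A3 -> Eb3
Db5 -> Abb4
C4 -> Gb3
D3 -> Ab2
C3 -> Gb2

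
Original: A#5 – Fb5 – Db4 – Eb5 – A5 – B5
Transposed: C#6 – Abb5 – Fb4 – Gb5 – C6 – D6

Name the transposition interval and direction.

Take the first pair: A#5 → C#6. A to C spans 3 letter names, so the interval is some kind of third.
A#5 to C#6 is 3 semitones, which makes it a minor third; the second version is higher, so the direction is up.
Checking another pair — B5 → D6 — gives the same interval.

up a minor third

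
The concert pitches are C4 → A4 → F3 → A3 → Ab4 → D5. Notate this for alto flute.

F4 D5 Bb3 D4 Db5 G5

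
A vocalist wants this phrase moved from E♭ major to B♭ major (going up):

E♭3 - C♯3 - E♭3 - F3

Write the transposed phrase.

Bb3 G#3 Bb3 C4

From E♭ up to B♭ is a perfect fifth; apply that to each pitch.
Eb3 to Bb3
C#3 to G#3
Eb3 to Bb3
F3 to C4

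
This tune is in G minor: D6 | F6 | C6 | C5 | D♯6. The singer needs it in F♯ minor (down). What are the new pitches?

From G down to F♯ is a minor second; apply that to each pitch.
D6 → C#6
F6 → E6
C6 → B5
C5 → B4
D#6 → C##6

C#6 E6 B5 B4 C##6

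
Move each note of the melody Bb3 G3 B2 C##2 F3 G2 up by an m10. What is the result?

Bb3: a tenth up reaches D, and 15 semitones makes it Db5.
G3 up a minor tenth is Bb4.
A minor tenth up from B2 gives D4.
C##2 up a minor tenth is E#3.
F3 up a minor tenth is Ab4.
G2: a tenth up reaches B, and 15 semitones makes it Bb3.

Db5 Bb4 D4 E#3 Ab4 Bb3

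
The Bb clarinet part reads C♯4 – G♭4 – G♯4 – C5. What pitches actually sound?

B3 Fb4 F#4 Bb4

Written C4 on the Bb clarinet sounds as Bb3, a major second lower; apply that shift to every note.
C#4 gives B3
Gb4 gives Fb4
G#4 gives F#4
C5 gives Bb4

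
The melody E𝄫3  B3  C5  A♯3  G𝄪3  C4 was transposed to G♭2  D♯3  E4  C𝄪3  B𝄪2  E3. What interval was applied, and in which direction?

Take the first pair: Ebb3 → Gb2. E to G spans 6 letter names, so the interval is some kind of sixth.
Gb2 to Ebb3 is 8 semitones, which makes it a minor sixth; the second version is lower, so the direction is down.
Checking another pair — C4 → E3 — gives the same interval.

down a minor sixth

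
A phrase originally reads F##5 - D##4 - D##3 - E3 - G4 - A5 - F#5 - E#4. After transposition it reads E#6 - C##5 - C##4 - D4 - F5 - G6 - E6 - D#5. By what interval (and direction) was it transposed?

Take the first pair: F##5 → E#6. F to E spans 7 letter names, so the interval is some kind of seventh.
F##5 to E#6 is 10 semitones, which makes it a minor seventh; the second version is higher, so the direction is up.
Checking another pair — E#4 → D#5 — gives the same interval.

up a minor seventh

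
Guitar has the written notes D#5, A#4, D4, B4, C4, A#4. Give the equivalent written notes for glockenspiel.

First find concert pitch: the guitar sounds a perfect octave below written, so D#5 A#4 D4 B4 C4 A#4 sounds D#4 A#3 D3 B3 C3 A#3.
Then write for glockenspiel: it sounds a perfect fifteenth above written, so the part must be a perfect fifteenth below concert.
D#4 → D#2
A#3 → A#1
D3 → D1
B3 → B1
C3 → C1
A#3 → A#1

D#2 A#1 D1 B1 C1 A#1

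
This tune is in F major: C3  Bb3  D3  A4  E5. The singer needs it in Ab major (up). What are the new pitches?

Eb3 Db4 F3 C5 G5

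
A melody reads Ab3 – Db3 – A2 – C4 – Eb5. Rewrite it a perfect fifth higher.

Eb4 Ab3 E3 G4 Bb5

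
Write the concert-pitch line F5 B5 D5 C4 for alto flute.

Written C4 sounds as G3 on the alto flute, so concert pitches are written a perfect fourth up.
F5 becomes Bb5
B5 becomes E6
D5 becomes G5
C4 becomes F4

Bb5 E6 G5 F4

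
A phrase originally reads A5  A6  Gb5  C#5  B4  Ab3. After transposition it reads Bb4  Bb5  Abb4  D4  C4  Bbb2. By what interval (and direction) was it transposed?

down a major seventh

From A5 to Bb4 is 7 letter names — a seventh of some quality.
Bb4 to A5 is 11 semitones, which makes it a major seventh; the second version is lower, so the direction is down.
Checking another pair — Ab3 → Bbb2 — gives the same interval.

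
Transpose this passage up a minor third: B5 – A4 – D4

B5 up a minor third is D6.
A minor third up from A4 gives C5.
D4: a third up reaches F, and 3 semitones makes it F4.

D6 C5 F4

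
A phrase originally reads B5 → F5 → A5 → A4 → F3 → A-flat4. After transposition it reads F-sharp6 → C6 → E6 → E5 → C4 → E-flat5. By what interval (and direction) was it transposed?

up a perfect fifth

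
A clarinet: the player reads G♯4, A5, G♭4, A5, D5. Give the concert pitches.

Written C4 on the A clarinet sounds as A3, a minor third lower; apply that shift to every note.
G#4 to E#4
A5 to F#5
Gb4 to Eb4
A5 to F#5
D5 to B4

E#4 F#5 Eb4 F#5 B4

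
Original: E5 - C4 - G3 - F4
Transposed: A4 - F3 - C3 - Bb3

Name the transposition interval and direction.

down a perfect fifth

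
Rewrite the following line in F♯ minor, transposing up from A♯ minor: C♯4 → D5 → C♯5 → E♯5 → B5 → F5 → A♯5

A4 Bb5 A5 C#6 G6 Db6 F#6

A♯ minor to F♯ minor up is a minor sixth, so every note moves up by that interval.
C#4 to A4
D5 to Bb5
C#5 to A5
E#5 to C#6
B5 to G6
F5 to Db6
A#5 to F#6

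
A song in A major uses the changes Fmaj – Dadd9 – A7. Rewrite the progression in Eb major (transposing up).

Cbmaj Abadd9 Eb7

A major up to Eb major is a diminished fifth; each chord root moves by that interval while the quality stays the same.
Fmaj: root F up a diminished fifth → Cb, giving Cbmaj.
Dadd9: root D up a diminished fifth → Ab, giving Abadd9.
A7: root A up a diminished fifth → Eb, giving Eb7.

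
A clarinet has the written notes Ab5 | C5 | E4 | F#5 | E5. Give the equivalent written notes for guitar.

F6 A5 C#5 D#6 C#6

First find concert pitch: the A clarinet sounds a minor third below written, so Ab5 C5 E4 F#5 E5 sounds F5 A4 C#4 D#5 C#5.
Then write for guitar: it sounds a perfect octave below written, so the part must be a perfect octave above concert.
F5 → F6
A4 → A5
C#4 → C#5
D#5 → D#6
C#5 → C#6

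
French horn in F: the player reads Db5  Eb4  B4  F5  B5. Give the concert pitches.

Gb4 Ab3 E4 Bb4 E5

Written C4 on the French horn in F sounds as F3, a perfect fifth lower; apply that shift to every note.
Db5 → Gb4
Eb4 → Ab3
B4 → E4
F5 → Bb4
B5 → E5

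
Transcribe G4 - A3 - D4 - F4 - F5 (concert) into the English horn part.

The English horn sounds a perfect fifth below written, so the written part must be a perfect fifth above concert — transpose each note up.
G4 becomes D5
A3 becomes E4
D4 becomes A4
F4 becomes C5
F5 becomes C6

D5 E4 A4 C5 C6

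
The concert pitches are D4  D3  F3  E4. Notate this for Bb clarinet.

E4 E3 G3 F#4

The Bb clarinet sounds a major second below written, so the written part must be a major second above concert — transpose each note up.
D4 -> E4
D3 -> E3
F3 -> G3
E4 -> F#4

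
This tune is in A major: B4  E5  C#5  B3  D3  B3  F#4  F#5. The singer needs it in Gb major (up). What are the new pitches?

Ab5 Db6 Bb5 Ab4 Cb4 Ab4 Eb5 Eb6

A major to Gb major up is a diminished seventh, so every note moves up by that interval.
B4 -> Ab5
E5 -> Db6
C#5 -> Bb5
B3 -> Ab4
D3 -> Cb4
B3 -> Ab4
F#4 -> Eb5
F#5 -> Eb6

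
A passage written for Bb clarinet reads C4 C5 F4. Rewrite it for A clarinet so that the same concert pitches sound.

Db4 Db5 Gb4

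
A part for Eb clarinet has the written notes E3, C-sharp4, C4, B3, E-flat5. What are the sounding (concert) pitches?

G3 E4 Eb4 D4 Gb5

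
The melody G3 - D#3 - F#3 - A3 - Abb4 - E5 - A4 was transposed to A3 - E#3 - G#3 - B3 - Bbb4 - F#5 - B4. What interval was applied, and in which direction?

From G3 to A3 is 2 letter names — a second of some quality.
G3 to A3 is 2 semitones, which makes it a major second; the second version is higher, so the direction is up.
Checking another pair — A4 → B4 — gives the same interval.

up a major second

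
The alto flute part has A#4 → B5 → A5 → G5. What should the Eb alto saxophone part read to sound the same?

C##5 D#6 C#6 B5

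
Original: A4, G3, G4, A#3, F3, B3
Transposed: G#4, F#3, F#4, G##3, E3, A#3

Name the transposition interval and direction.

From A4 to G#4 is 2 letter names — a second of some quality.
G#4 to A4 is 1 semitone, which makes it a minor second; the second version is lower, so the direction is down.
Checking another pair — B3 → A#3 — gives the same interval.

down a minor second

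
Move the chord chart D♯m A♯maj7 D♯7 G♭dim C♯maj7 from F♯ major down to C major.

F♯ major down to C major is an augmented fourth; each chord root moves by that interval while the quality stays the same.
D♯m: root D♯ down an augmented fourth → A, giving Am.
A♯maj7: root A♯ down an augmented fourth → E, giving Emaj7.
D♯7: root D♯ down an augmented fourth → A, giving A7.
G♭dim: root G♭ down an augmented fourth → Dbb, giving Dbbdim.
C♯maj7: root C♯ down an augmented fourth → G, giving Gmaj7.

Am Emaj7 A7 Dbbdim Gmaj7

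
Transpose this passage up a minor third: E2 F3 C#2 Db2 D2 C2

G2 Ab3 E2 Fb2 F2 Eb2

E2 → G2
F3 → Ab3
C#2 → E2
Db2 → Fb2
D2 → F2
C2 → Eb2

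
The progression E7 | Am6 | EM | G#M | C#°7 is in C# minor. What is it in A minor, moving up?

C# minor up to A minor is a minor sixth; each chord root moves by that interval while the quality stays the same.
E7: root E up a minor sixth → C, giving C7.
Am6: root A up a minor sixth → F, giving Fm6.
EM: root E up a minor sixth → C, giving CM.
G#M: root G# up a minor sixth → E, giving EM.
C#°7: root C# up a minor sixth → A, giving A°7.

C7 Fm6 CM EM A°7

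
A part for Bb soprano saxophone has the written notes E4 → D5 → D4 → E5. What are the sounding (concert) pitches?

D4 C5 C4 D5

The Bb soprano saxophone sounds a major second below written, so transpose each written note down a major second.
E4 gives D4
D5 gives C5
D4 gives C4
E5 gives D5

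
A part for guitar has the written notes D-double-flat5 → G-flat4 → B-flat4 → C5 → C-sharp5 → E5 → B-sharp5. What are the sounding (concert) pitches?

Dbb4 Gb3 Bb3 C4 C#4 E4 B#4

Written C4 on the guitar sounds as C3, a perfect octave lower; apply that shift to every note.
Dbb5 -> Dbb4
Gb4 -> Gb3
Bb4 -> Bb3
C5 -> C4
C#5 -> C#4
E5 -> E4
B#5 -> B#4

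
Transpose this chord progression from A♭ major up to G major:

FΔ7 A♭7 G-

EΔ7 G7 F#-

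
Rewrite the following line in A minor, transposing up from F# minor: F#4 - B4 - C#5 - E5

A4 D5 E5 G5

F# minor to A minor up is a minor third, so every note moves up by that interval.
F#4 to A4
B4 to D5
C#5 to E5
E5 to G5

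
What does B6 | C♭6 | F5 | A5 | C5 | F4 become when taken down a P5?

B6 gives E6
Cb6 gives Fb5
F5 gives Bb4
A5 gives D5
C5 gives F4
F4 gives Bb3

E6 Fb5 Bb4 D5 F4 Bb3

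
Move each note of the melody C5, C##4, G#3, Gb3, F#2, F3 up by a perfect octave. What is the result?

C5: an octave up reaches C, and 12 semitones makes it C6.
A perfect octave up from C##4 gives C##5.
G#3 up a perfect octave is G#4.
A perfect octave up from Gb3 gives Gb4.
F#2 up a perfect octave is F#3.
A perfect octave up from F3 gives F4.

C6 C##5 G#4 Gb4 F#3 F4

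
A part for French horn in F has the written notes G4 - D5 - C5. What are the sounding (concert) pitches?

C4 G4 F4

The French horn in F sounds a perfect fifth below written, so transpose each written note down a perfect fifth.
G4 -> C4
D5 -> G4
C5 -> F4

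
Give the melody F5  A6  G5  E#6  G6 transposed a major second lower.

Eb5 G6 F5 D#6 F6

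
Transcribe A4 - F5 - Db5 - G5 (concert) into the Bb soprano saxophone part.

Written C4 sounds as Bb3 on the Bb soprano saxophone, so concert pitches are written a major second up.
A4 to B4
F5 to G5
Db5 to Eb5
G5 to A5

B4 G5 Eb5 A5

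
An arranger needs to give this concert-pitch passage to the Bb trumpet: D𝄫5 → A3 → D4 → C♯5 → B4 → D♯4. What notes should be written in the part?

Ebb5 B3 E4 D#5 C#5 E#4

The Bb trumpet sounds a major second below written, so the written part must be a major second above concert — transpose each note up.
Dbb5 -> Ebb5
A3 -> B3
D4 -> E4
C#5 -> D#5
B4 -> C#5
D#4 -> E#4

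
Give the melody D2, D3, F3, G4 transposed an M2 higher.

E2 E3 G3 A4

D2 up a major second is E2.
D3 up a major second is E3.
F3: a second up reaches G, and 2 semitones makes it G3.
A major second up from G4 gives A4.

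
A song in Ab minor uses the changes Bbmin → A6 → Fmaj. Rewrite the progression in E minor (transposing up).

Ab minor up to E minor is an augmented fifth; each chord root moves by that interval while the quality stays the same.
Bbmin: root Bb up an augmented fifth → F#, giving F#min.
A6: root A up an augmented fifth → E#, giving E#6.
Fmaj: root F up an augmented fifth → C#, giving C#maj.

F#min E#6 C#maj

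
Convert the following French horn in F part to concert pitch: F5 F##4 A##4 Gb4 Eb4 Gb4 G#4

Written C4 on the French horn in F sounds as F3, a perfect fifth lower; apply that shift to every note.
F5 -> Bb4
F##4 -> B#3
A##4 -> D##4
Gb4 -> Cb4
Eb4 -> Ab3
Gb4 -> Cb4
G#4 -> C#4

Bb4 B#3 D##4 Cb4 Ab3 Cb4 C#4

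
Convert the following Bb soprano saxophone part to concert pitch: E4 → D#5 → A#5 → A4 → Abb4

D4 C#5 G#5 G4 Gbb4

Written C4 on the Bb soprano saxophone sounds as Bb3, a major second lower; apply that shift to every note.
E4 becomes D4
D#5 becomes C#5
A#5 becomes G#5
A4 becomes G4
Abb4 becomes Gbb4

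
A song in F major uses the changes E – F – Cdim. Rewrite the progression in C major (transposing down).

B C Gdim

F major down to C major is a perfect fourth; each chord root moves by that interval while the quality stays the same.
E: root E down a perfect fourth → B, giving B.
F: root F down a perfect fourth → C, giving C.
Cdim: root C down a perfect fourth → G, giving Gdim.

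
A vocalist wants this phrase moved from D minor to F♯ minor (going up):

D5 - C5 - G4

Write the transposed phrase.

From D up to F♯ is a major third; apply that to each pitch.
D5 to F#5
C5 to E5
G4 to B4

F#5 E5 B4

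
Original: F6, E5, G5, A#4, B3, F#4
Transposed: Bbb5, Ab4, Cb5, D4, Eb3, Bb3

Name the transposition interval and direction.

down an augmented fifth

From F6 to Bbb5 is 5 letter names — a fifth of some quality.
Bbb5 to F6 is 8 semitones, which makes it an augmented fifth; the second version is lower, so the direction is down.
Checking another pair — F#4 → Bb3 — gives the same interval.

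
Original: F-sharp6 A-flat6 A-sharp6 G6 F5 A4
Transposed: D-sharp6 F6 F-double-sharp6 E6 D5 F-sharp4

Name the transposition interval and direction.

From F#6 to D#6 is 3 letter names — a third of some quality.
D#6 to F#6 is 3 semitones, which makes it a minor third; the second version is lower, so the direction is down.
Checking another pair — A4 → F#4 — gives the same interval.

down a minor third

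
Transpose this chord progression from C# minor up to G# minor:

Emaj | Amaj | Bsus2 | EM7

Bmaj Emaj F#sus2 BM7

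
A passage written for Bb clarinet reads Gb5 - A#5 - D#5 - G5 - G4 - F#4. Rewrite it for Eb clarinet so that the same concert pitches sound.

Db5 E#5 A#4 D5 D4 C#4

First find concert pitch: the Bb clarinet sounds a major second below written, so Gb5 A#5 D#5 G5 G4 F#4 sounds Fb5 G#5 C#5 F5 F4 E4.
Then write for Eb clarinet: it sounds a minor third above written, so the part must be a minor third below concert.
Fb5 → Db5
G#5 → E#5
C#5 → A#4
F5 → D5
F4 → D4
E4 → C#4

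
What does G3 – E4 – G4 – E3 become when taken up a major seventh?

F#4 D#5 F#5 D#4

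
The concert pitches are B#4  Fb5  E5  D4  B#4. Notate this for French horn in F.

The French horn in F sounds a perfect fifth below written, so the written part must be a perfect fifth above concert — transpose each note up.
B#4 -> F##5
Fb5 -> Cb6
E5 -> B5
D4 -> A4
B#4 -> F##5

F##5 Cb6 B5 A4 F##5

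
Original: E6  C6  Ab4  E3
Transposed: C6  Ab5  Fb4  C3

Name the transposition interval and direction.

down a major third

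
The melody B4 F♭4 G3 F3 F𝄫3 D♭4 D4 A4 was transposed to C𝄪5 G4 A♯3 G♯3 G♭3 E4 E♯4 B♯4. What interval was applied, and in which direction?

up an augmented second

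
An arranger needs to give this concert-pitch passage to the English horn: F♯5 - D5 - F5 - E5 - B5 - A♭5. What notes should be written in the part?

C#6 A5 C6 B5 F#6 Eb6

Written C4 sounds as F3 on the English horn, so concert pitches are written a perfect fifth up.
F#5 gives C#6
D5 gives A5
F5 gives C6
E5 gives B5
B5 gives F#6
Ab5 gives Eb6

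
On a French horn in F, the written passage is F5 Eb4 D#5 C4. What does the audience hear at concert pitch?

Bb4 Ab3 G#4 F3

The French horn in F sounds a perfect fifth below written, so transpose each written note down a perfect fifth.
F5 becomes Bb4
Eb4 becomes Ab3
D#5 becomes G#4
C4 becomes F3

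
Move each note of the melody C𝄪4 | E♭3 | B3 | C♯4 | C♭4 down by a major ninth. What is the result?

B#2 Db2 A2 B2 Bbb2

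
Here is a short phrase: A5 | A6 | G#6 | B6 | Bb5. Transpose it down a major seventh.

A5 becomes Bb4
A6 becomes Bb5
G#6 becomes A5
B6 becomes C6
Bb5 becomes Cb5

Bb4 Bb5 A5 C6 Cb5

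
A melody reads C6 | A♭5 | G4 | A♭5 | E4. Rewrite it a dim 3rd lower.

A#5 F#5 E#4 F#5 C##4

C6 becomes A#5
Ab5 becomes F#5
G4 becomes E#4
Ab5 becomes F#5
E4 becomes C##4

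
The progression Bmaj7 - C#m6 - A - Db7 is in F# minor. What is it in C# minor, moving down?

F#maj7 G#m6 E Ab7

F# minor down to C# minor is a perfect fourth; each chord root moves by that interval while the quality stays the same.
Bmaj7: root B down a perfect fourth → F#, giving F#maj7.
C#m6: root C# down a perfect fourth → G#, giving G#m6.
A: root A down a perfect fourth → E, giving E.
Db7: root Db down a perfect fourth → Ab, giving Ab7.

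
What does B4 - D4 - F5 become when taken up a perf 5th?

F#5 A4 C6

B4 gives F#5
D4 gives A4
F5 gives C6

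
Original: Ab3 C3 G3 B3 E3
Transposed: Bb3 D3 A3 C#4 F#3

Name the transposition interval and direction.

up a major second

Take the first pair: Ab3 → Bb3. A to B spans 2 letter names, so the interval is some kind of second.
Ab3 to Bb3 is 2 semitones, which makes it a major second; the second version is higher, so the direction is up.
Checking another pair — E3 → F#3 — gives the same interval.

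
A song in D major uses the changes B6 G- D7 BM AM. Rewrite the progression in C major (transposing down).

A6 F- C7 AM GM

D major down to C major is a major second; each chord root moves by that interval while the quality stays the same.
B6: root B down a major second → A, giving A6.
G-: root G down a major second → F, giving F-.
D7: root D down a major second → C, giving C7.
BM: root B down a major second → A, giving AM.
AM: root A down a major second → G, giving GM.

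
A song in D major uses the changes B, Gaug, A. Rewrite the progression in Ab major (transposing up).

F Dbaug Eb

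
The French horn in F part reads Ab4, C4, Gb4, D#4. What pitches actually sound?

Db4 F3 Cb4 G#3

Written C4 on the French horn in F sounds as F3, a perfect fifth lower; apply that shift to every note.
Ab4 → Db4
C4 → F3
Gb4 → Cb4
D#4 → G#3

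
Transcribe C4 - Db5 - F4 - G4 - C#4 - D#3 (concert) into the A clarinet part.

Written C4 sounds as A3 on the A clarinet, so concert pitches are written a minor third up.
C4 gives Eb4
Db5 gives Fb5
F4 gives Ab4
G4 gives Bb4
C#4 gives E4
D#3 gives F#3

Eb4 Fb5 Ab4 Bb4 E4 F#3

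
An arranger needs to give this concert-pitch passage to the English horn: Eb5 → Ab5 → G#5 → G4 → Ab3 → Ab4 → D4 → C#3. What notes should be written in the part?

Written C4 sounds as F3 on the English horn, so concert pitches are written a perfect fifth up.
Eb5 to Bb5
Ab5 to Eb6
G#5 to D#6
G4 to D5
Ab3 to Eb4
Ab4 to Eb5
D4 to A4
C#3 to G#3

Bb5 Eb6 D#6 D5 Eb4 Eb5 A4 G#3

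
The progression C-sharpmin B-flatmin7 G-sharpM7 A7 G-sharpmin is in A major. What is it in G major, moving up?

Bmin Abmin7 F#M7 G7 F#min

A major up to G major is a minor seventh; each chord root moves by that interval while the quality stays the same.
C-sharpmin: root C-sharp up a minor seventh → B, giving Bmin.
B-flatmin7: root B-flat up a minor seventh → Ab, giving Abmin7.
G-sharpM7: root G-sharp up a minor seventh → F#, giving F#M7.
A7: root A up a minor seventh → G, giving G7.
G-sharpmin: root G-sharp up a minor seventh → F#, giving F#min.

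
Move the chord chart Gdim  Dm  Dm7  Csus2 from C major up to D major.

C major up to D major is a major second; each chord root moves by that interval while the quality stays the same.
Gdim: root G up a major second → A, giving Adim.
Dm: root D up a major second → E, giving Em.
Dm7: root D up a major second → E, giving Em7.
Csus2: root C up a major second → D, giving Dsus2.

Adim Em Em7 Dsus2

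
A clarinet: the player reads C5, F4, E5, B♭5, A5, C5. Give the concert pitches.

The A clarinet sounds a minor third below written, so transpose each written note down a minor third.
C5 gives A4
F4 gives D4
E5 gives C#5
Bb5 gives G5
A5 gives F#5
C5 gives A4

A4 D4 C#5 G5 F#5 A4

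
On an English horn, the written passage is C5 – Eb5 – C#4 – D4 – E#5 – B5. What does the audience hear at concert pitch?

F4 Ab4 F#3 G3 A#4 E5

Written C4 on the English horn sounds as F3, a perfect fifth lower; apply that shift to every note.
C5 → F4
Eb5 → Ab4
C#4 → F#3
D4 → G3
E#5 → A#4
B5 → E5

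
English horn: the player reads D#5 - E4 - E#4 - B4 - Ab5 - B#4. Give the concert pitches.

The English horn sounds a perfect fifth below written, so transpose each written note down a perfect fifth.
D#5 → G#4
E4 → A3
E#4 → A#3
B4 → E4
Ab5 → Db5
B#4 → E#4

G#4 A3 A#3 E4 Db5 E#4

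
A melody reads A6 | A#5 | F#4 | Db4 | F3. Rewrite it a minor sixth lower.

C#6 C##5 A#3 F3 A2

A6: a sixth down reaches C, and 8 semitones makes it C#6.
A minor sixth down from A#5 gives C##5.
F#4 down a minor sixth is A#3.
Db4: a sixth down reaches F, and 8 semitones makes it F3.
F3: a sixth down reaches A, and 8 semitones makes it A2.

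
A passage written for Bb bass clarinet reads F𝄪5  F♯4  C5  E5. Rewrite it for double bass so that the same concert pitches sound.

E#5 E4 Bb4 D5

First find concert pitch: the Bb bass clarinet sounds a major ninth below written, so F𝄪5 F♯4 C5 E5 sounds E#4 E3 Bb3 D4.
Then write for double bass: it sounds a perfect octave below written, so the part must be a perfect octave above concert.
E#4 → E#5
E3 → E4
Bb3 → Bb4
D4 → D5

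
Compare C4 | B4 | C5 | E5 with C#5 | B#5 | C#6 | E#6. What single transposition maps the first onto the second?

From C4 to C#5 is 8 letter names — an octave of some quality.
C4 to C#5 is 13 semitones, which makes it an augmented octave; the second version is higher, so the direction is up.
Checking another pair — E5 → E#6 — gives the same interval.

up an augmented octave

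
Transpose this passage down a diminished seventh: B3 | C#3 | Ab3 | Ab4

B3 gives C##3
C#3 gives D##2
Ab3 gives B2
Ab4 gives B3

C##3 D##2 B2 B3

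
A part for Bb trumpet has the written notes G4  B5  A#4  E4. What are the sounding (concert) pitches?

Written C4 on the Bb trumpet sounds as Bb3, a major second lower; apply that shift to every note.
G4 to F4
B5 to A5
A#4 to G#4
E4 to D4

F4 A5 G#4 D4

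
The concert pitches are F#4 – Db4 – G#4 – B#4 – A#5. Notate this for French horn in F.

Written C4 sounds as F3 on the French horn in F, so concert pitches are written a perfect fifth up.
F#4 gives C#5
Db4 gives Ab4
G#4 gives D#5
B#4 gives F##5
A#5 gives E#6

C#5 Ab4 D#5 F##5 E#6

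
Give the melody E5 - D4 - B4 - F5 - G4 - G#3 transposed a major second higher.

E5 becomes F#5
D4 becomes E4
B4 becomes C#5
F5 becomes G5
G4 becomes A4
G#3 becomes A#3

F#5 E4 C#5 G5 A4 A#3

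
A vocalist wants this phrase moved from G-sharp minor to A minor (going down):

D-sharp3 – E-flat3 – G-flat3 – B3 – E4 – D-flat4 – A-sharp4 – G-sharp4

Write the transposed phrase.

E2 Fb2 Abb2 C3 F3 Ebb3 B3 A3

From G-sharp down to A is a major seventh; apply that to each pitch.
D#3 becomes E2
Eb3 becomes Fb2
Gb3 becomes Abb2
B3 becomes C3
E4 becomes F3
Db4 becomes Ebb3
A#4 becomes B3
G#4 becomes A3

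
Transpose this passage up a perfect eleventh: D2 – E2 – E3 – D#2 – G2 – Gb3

G3 A3 A4 G#3 C4 Cb5

D2: an eleventh up reaches G, and 17 semitones makes it G3.
E2 up a perfect eleventh is A3.
E3 up a perfect eleventh is A4.
D#2 up a perfect eleventh is G#3.
G2 up a perfect eleventh is C4.
A perfect eleventh up from Gb3 gives Cb5.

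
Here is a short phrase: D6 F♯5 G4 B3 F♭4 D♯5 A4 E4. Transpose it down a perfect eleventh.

D6 → A4
F#5 → C#4
G4 → D3
B3 → F#2
Fb4 → Cb3
D#5 → A#3
A4 → E3
E4 → B2

A4 C#4 D3 F#2 Cb3 A#3 E3 B2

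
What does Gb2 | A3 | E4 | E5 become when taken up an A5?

D3 E#4 B#4 B#5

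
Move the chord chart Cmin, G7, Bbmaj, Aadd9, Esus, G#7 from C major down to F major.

Fmin C7 Ebmaj Dadd9 Asus C#7

C major down to F major is a perfect fifth; each chord root moves by that interval while the quality stays the same.
Cmin: root C down a perfect fifth → F, giving Fmin.
G7: root G down a perfect fifth → C, giving C7.
Bbmaj: root Bb down a perfect fifth → Eb, giving Ebmaj.
Aadd9: root A down a perfect fifth → D, giving Dadd9.
Esus: root E down a perfect fifth → A, giving Asus.
G#7: root G# down a perfect fifth → C#, giving C#7.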